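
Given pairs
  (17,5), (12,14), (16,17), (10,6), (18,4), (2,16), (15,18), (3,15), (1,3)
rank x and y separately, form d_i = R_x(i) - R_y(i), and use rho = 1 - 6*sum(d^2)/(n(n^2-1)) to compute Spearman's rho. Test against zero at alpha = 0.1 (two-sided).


Step 1: Rank x and y separately (midranks; no ties here).
rank(x): 17->8, 12->5, 16->7, 10->4, 18->9, 2->2, 15->6, 3->3, 1->1
rank(y): 5->3, 14->5, 17->8, 6->4, 4->2, 16->7, 18->9, 15->6, 3->1
Step 2: d_i = R_x(i) - R_y(i); compute d_i^2.
  (8-3)^2=25, (5-5)^2=0, (7-8)^2=1, (4-4)^2=0, (9-2)^2=49, (2-7)^2=25, (6-9)^2=9, (3-6)^2=9, (1-1)^2=0
sum(d^2) = 118.
Step 3: rho = 1 - 6*118 / (9*(9^2 - 1)) = 1 - 708/720 = 0.016667.
Step 4: Under H0, t = rho * sqrt((n-2)/(1-rho^2)) = 0.0441 ~ t(7).
Step 5: Two-sided p-value from the t-distribution with 7 df = 0.966055.
Step 6: alpha = 0.1. fail to reject H0.

rho = 0.0167, p = 0.966055, fail to reject H0 at alpha = 0.1.


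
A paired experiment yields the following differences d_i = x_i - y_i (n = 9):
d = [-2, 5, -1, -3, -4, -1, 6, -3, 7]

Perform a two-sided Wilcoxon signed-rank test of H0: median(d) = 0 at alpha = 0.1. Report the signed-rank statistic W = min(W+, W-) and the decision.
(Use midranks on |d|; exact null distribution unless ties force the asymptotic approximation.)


Step 1: Drop any zero differences (none here) and take |d_i|.
|d| = [2, 5, 1, 3, 4, 1, 6, 3, 7]
Step 2: Midrank |d_i| (ties get averaged ranks).
ranks: |2|->3, |5|->7, |1|->1.5, |3|->4.5, |4|->6, |1|->1.5, |6|->8, |3|->4.5, |7|->9
Step 3: Attach original signs; sum ranks with positive sign and with negative sign.
W+ = 7 + 8 + 9 = 24
W- = 3 + 1.5 + 4.5 + 6 + 1.5 + 4.5 = 21
(Check: W+ + W- = 45 should equal n(n+1)/2 = 45.)
Step 4: Test statistic W = min(W+, W-) = 21.
Step 5: Ties in |d|, so use the tie-corrected normal approximation.
        E[W] = n(n+1)/4 = 9*10/4 = 22.5.
        Tie groups: |d|=1 (t=2), |d|=3 (t=2); sum(t^3 - t) = 12.
        Var[W] = n(n+1)(2n+1)/24 - sum(t^3-t)/48 = 1710/24 - 12/48 = 71.
        z = (W - E[W]) / sqrt(Var[W]) = (21 - 22.5) / 8.4261 = -0.1780.
        Two-sided p = 2*Phi(z) = 0.858709.
Step 6: alpha = 0.1. fail to reject H0.

W+ = 24, W- = 21, W = min = 21, p = 0.858709, fail to reject H0.


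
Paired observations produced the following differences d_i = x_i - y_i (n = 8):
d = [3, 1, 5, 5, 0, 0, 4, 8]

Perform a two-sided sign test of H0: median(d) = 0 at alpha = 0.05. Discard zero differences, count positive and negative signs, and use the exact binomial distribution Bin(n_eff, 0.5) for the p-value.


Step 1: Discard zero differences. Original n = 8; n_eff = number of nonzero differences = 6.
Nonzero differences (with sign): +3, +1, +5, +5, +4, +8
Step 2: Count signs: positive = 6, negative = 0.
Step 3: Under H0: P(positive) = 0.5, so the number of positives S ~ Bin(6, 0.5).
Step 4: Two-sided exact p-value = sum of Bin(6,0.5) probabilities at or below the observed probability = 0.031250.
Step 5: alpha = 0.05. reject H0.

n_eff = 6, pos = 6, neg = 0, p = 0.031250, reject H0.


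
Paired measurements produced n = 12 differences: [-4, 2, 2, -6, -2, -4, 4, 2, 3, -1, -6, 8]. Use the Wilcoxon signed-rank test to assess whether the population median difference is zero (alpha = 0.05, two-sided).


Step 1: Drop any zero differences (none here) and take |d_i|.
|d| = [4, 2, 2, 6, 2, 4, 4, 2, 3, 1, 6, 8]
Step 2: Midrank |d_i| (ties get averaged ranks).
ranks: |4|->8, |2|->3.5, |2|->3.5, |6|->10.5, |2|->3.5, |4|->8, |4|->8, |2|->3.5, |3|->6, |1|->1, |6|->10.5, |8|->12
Step 3: Attach original signs; sum ranks with positive sign and with negative sign.
W+ = 3.5 + 3.5 + 8 + 3.5 + 6 + 12 = 36.5
W- = 8 + 10.5 + 3.5 + 8 + 1 + 10.5 = 41.5
(Check: W+ + W- = 78 should equal n(n+1)/2 = 78.)
Step 4: Test statistic W = min(W+, W-) = 36.5.
Step 5: Ties in |d|, so use the tie-corrected normal approximation.
        E[W] = n(n+1)/4 = 12*13/4 = 39.
        Tie groups: |d|=2 (t=4), |d|=4 (t=3), |d|=6 (t=2); sum(t^3 - t) = 90.
        Var[W] = n(n+1)(2n+1)/24 - sum(t^3-t)/48 = 3900/24 - 90/48 = 160.625.
        z = (W - E[W]) / sqrt(Var[W]) = (36.5 - 39) / 12.6738 = -0.1973.
        Two-sided p = 2*Phi(z) = 0.843626.
Step 6: alpha = 0.05. fail to reject H0.

W+ = 36.5, W- = 41.5, W = min = 36.5, p = 0.843626, fail to reject H0.


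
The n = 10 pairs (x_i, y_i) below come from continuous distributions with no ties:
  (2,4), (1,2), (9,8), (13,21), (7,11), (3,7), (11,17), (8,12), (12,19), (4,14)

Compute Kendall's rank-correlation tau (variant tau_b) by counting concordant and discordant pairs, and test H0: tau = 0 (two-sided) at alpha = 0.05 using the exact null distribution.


Step 1: Enumerate the 45 unordered pairs (i,j) with i<j and classify each by sign(x_j-x_i) * sign(y_j-y_i).
  (1,2):dx=-1,dy=-2->C; (1,3):dx=+7,dy=+4->C; (1,4):dx=+11,dy=+17->C; (1,5):dx=+5,dy=+7->C
  (1,6):dx=+1,dy=+3->C; (1,7):dx=+9,dy=+13->C; (1,8):dx=+6,dy=+8->C; (1,9):dx=+10,dy=+15->C
  (1,10):dx=+2,dy=+10->C; (2,3):dx=+8,dy=+6->C; (2,4):dx=+12,dy=+19->C; (2,5):dx=+6,dy=+9->C
  (2,6):dx=+2,dy=+5->C; (2,7):dx=+10,dy=+15->C; (2,8):dx=+7,dy=+10->C; (2,9):dx=+11,dy=+17->C
  (2,10):dx=+3,dy=+12->C; (3,4):dx=+4,dy=+13->C; (3,5):dx=-2,dy=+3->D; (3,6):dx=-6,dy=-1->C
  (3,7):dx=+2,dy=+9->C; (3,8):dx=-1,dy=+4->D; (3,9):dx=+3,dy=+11->C; (3,10):dx=-5,dy=+6->D
  (4,5):dx=-6,dy=-10->C; (4,6):dx=-10,dy=-14->C; (4,7):dx=-2,dy=-4->C; (4,8):dx=-5,dy=-9->C
  (4,9):dx=-1,dy=-2->C; (4,10):dx=-9,dy=-7->C; (5,6):dx=-4,dy=-4->C; (5,7):dx=+4,dy=+6->C
  (5,8):dx=+1,dy=+1->C; (5,9):dx=+5,dy=+8->C; (5,10):dx=-3,dy=+3->D; (6,7):dx=+8,dy=+10->C
  (6,8):dx=+5,dy=+5->C; (6,9):dx=+9,dy=+12->C; (6,10):dx=+1,dy=+7->C; (7,8):dx=-3,dy=-5->C
  (7,9):dx=+1,dy=+2->C; (7,10):dx=-7,dy=-3->C; (8,9):dx=+4,dy=+7->C; (8,10):dx=-4,dy=+2->D
  (9,10):dx=-8,dy=-5->C
Step 2: C = 40, D = 5, total pairs = 45.
Step 3: tau = (C - D)/(n(n-1)/2) = (40 - 5)/45 = 0.777778.
Step 4: Exact two-sided p-value (enumerate n! = 3628800 permutations of y under H0): p = 0.000946.
Step 5: alpha = 0.05. reject H0.

tau_b = 0.7778 (C=40, D=5), p = 0.000946, reject H0.


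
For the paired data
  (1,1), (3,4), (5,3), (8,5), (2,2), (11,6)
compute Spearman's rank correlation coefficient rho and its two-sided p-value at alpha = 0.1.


Step 1: Rank x and y separately (midranks; no ties here).
rank(x): 1->1, 3->3, 5->4, 8->5, 2->2, 11->6
rank(y): 1->1, 4->4, 3->3, 5->5, 2->2, 6->6
Step 2: d_i = R_x(i) - R_y(i); compute d_i^2.
  (1-1)^2=0, (3-4)^2=1, (4-3)^2=1, (5-5)^2=0, (2-2)^2=0, (6-6)^2=0
sum(d^2) = 2.
Step 3: rho = 1 - 6*2 / (6*(6^2 - 1)) = 1 - 12/210 = 0.942857.
Step 4: Under H0, t = rho * sqrt((n-2)/(1-rho^2)) = 5.6595 ~ t(4).
Step 5: Two-sided p-value from the t-distribution with 4 df = 0.004805.
Step 6: alpha = 0.1. reject H0.

rho = 0.9429, p = 0.004805, reject H0 at alpha = 0.1.


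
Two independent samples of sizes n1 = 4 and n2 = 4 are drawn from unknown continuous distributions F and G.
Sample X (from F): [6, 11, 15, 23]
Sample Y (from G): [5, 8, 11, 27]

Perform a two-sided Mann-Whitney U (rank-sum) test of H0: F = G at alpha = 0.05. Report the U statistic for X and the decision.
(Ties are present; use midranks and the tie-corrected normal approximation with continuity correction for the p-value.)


Step 1: Combine and sort all 8 observations; assign midranks.
sorted (value, group): (5,Y), (6,X), (8,Y), (11,X), (11,Y), (15,X), (23,X), (27,Y)
ranks: 5->1, 6->2, 8->3, 11->4.5, 11->4.5, 15->6, 23->7, 27->8
Step 2: Rank sum for X: R1 = 2 + 4.5 + 6 + 7 = 19.5.
Step 3: U_X = R1 - n1(n1+1)/2 = 19.5 - 4*5/2 = 19.5 - 10 = 9.5.
       U_Y = n1*n2 - U_X = 16 - 9.5 = 6.5.
Step 4: Ties are present, so use the tie-corrected normal approximation (with continuity correction) for the p-value.
Step 5: p-value = 0.771503; compare to alpha = 0.05. fail to reject H0.

U_X = 9.5, p = 0.771503, fail to reject H0 at alpha = 0.05.


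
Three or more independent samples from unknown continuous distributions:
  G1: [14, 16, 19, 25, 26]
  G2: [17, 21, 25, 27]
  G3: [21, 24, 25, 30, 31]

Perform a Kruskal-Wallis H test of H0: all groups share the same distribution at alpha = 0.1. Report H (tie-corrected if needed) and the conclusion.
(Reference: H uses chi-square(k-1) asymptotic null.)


Step 1: Combine all N = 14 observations and assign midranks.
sorted (value, group, rank): (14,G1,1), (16,G1,2), (17,G2,3), (19,G1,4), (21,G2,5.5), (21,G3,5.5), (24,G3,7), (25,G1,9), (25,G2,9), (25,G3,9), (26,G1,11), (27,G2,12), (30,G3,13), (31,G3,14)
Step 2: Sum ranks within each group.
R_1 = 27 (n_1 = 5)
R_2 = 29.5 (n_2 = 4)
R_3 = 48.5 (n_3 = 5)
Step 3: H = 12/(N(N+1)) * sum(R_i^2/n_i) - 3(N+1)
     = 12/(14*15) * (27^2/5 + 29.5^2/4 + 48.5^2/5) - 3*15
     = 0.057143 * 833.812 - 45
     = 2.646429.
Step 4: Ties present; correction factor C = 1 - 30/(14^3 - 14) = 0.989011. Corrected H = 2.646429 / 0.989011 = 2.675833.
Step 5: Under H0, H ~ chi^2(2); p-value = 0.262392.
Step 6: alpha = 0.1. fail to reject H0.

H = 2.6758, df = 2, p = 0.262392, fail to reject H0.


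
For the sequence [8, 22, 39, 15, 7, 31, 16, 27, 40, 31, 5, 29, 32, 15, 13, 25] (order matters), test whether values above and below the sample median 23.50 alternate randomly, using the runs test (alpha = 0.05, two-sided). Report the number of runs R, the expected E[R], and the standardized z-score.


Step 1: Compute median = 23.50; label A = above, B = below.
Labels in order: BBABBABAAABAABBA  (n_A = 8, n_B = 8)
Step 2: Count runs R = 10.
Step 3: Under H0 (random ordering), E[R] = 2*n_A*n_B/(n_A+n_B) + 1 = 2*8*8/16 + 1 = 9.0000.
        Var[R] = 2*n_A*n_B*(2*n_A*n_B - n_A - n_B) / ((n_A+n_B)^2 * (n_A+n_B-1)) = 14336/3840 = 3.7333.
        SD[R] = 1.9322.
Step 4: Continuity-corrected z = (R - 0.5 - E[R]) / SD[R] = (10 - 0.5 - 9.0000) / 1.9322 = 0.2588.
Step 5: Two-sided p-value via normal approximation = 2*(1 - Phi(|z|)) = 0.795809.
Step 6: alpha = 0.05. fail to reject H0.

R = 10, z = 0.2588, p = 0.795809, fail to reject H0.


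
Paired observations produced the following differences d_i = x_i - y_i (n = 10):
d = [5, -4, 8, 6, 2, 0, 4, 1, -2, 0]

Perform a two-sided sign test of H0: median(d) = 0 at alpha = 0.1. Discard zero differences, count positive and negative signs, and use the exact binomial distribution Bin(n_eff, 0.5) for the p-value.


Step 1: Discard zero differences. Original n = 10; n_eff = number of nonzero differences = 8.
Nonzero differences (with sign): +5, -4, +8, +6, +2, +4, +1, -2
Step 2: Count signs: positive = 6, negative = 2.
Step 3: Under H0: P(positive) = 0.5, so the number of positives S ~ Bin(8, 0.5).
Step 4: Two-sided exact p-value = sum of Bin(8,0.5) probabilities at or below the observed probability = 0.289062.
Step 5: alpha = 0.1. fail to reject H0.

n_eff = 8, pos = 6, neg = 2, p = 0.289062, fail to reject H0.


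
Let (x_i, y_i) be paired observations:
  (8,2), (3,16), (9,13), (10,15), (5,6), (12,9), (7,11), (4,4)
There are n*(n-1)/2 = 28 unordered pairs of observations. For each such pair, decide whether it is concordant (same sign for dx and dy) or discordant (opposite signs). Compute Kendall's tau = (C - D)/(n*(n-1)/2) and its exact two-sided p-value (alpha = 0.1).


Step 1: Enumerate the 28 unordered pairs (i,j) with i<j and classify each by sign(x_j-x_i) * sign(y_j-y_i).
  (1,2):dx=-5,dy=+14->D; (1,3):dx=+1,dy=+11->C; (1,4):dx=+2,dy=+13->C; (1,5):dx=-3,dy=+4->D
  (1,6):dx=+4,dy=+7->C; (1,7):dx=-1,dy=+9->D; (1,8):dx=-4,dy=+2->D; (2,3):dx=+6,dy=-3->D
  (2,4):dx=+7,dy=-1->D; (2,5):dx=+2,dy=-10->D; (2,6):dx=+9,dy=-7->D; (2,7):dx=+4,dy=-5->D
  (2,8):dx=+1,dy=-12->D; (3,4):dx=+1,dy=+2->C; (3,5):dx=-4,dy=-7->C; (3,6):dx=+3,dy=-4->D
  (3,7):dx=-2,dy=-2->C; (3,8):dx=-5,dy=-9->C; (4,5):dx=-5,dy=-9->C; (4,6):dx=+2,dy=-6->D
  (4,7):dx=-3,dy=-4->C; (4,8):dx=-6,dy=-11->C; (5,6):dx=+7,dy=+3->C; (5,7):dx=+2,dy=+5->C
  (5,8):dx=-1,dy=-2->C; (6,7):dx=-5,dy=+2->D; (6,8):dx=-8,dy=-5->C; (7,8):dx=-3,dy=-7->C
Step 2: C = 15, D = 13, total pairs = 28.
Step 3: tau = (C - D)/(n(n-1)/2) = (15 - 13)/28 = 0.071429.
Step 4: Exact two-sided p-value (enumerate n! = 40320 permutations of y under H0): p = 0.904861.
Step 5: alpha = 0.1. fail to reject H0.

tau_b = 0.0714 (C=15, D=13), p = 0.904861, fail to reject H0.


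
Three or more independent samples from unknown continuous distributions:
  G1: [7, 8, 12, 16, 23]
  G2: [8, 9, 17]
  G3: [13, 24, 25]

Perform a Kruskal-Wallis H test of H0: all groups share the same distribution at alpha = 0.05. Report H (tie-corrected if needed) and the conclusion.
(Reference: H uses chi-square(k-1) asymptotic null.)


Step 1: Combine all N = 11 observations and assign midranks.
sorted (value, group, rank): (7,G1,1), (8,G1,2.5), (8,G2,2.5), (9,G2,4), (12,G1,5), (13,G3,6), (16,G1,7), (17,G2,8), (23,G1,9), (24,G3,10), (25,G3,11)
Step 2: Sum ranks within each group.
R_1 = 24.5 (n_1 = 5)
R_2 = 14.5 (n_2 = 3)
R_3 = 27 (n_3 = 3)
Step 3: H = 12/(N(N+1)) * sum(R_i^2/n_i) - 3(N+1)
     = 12/(11*12) * (24.5^2/5 + 14.5^2/3 + 27^2/3) - 3*12
     = 0.090909 * 433.133 - 36
     = 3.375758.
Step 4: Ties present; correction factor C = 1 - 6/(11^3 - 11) = 0.995455. Corrected H = 3.375758 / 0.995455 = 3.391172.
Step 5: Under H0, H ~ chi^2(2); p-value = 0.183492.
Step 6: alpha = 0.05. fail to reject H0.

H = 3.3912, df = 2, p = 0.183492, fail to reject H0.


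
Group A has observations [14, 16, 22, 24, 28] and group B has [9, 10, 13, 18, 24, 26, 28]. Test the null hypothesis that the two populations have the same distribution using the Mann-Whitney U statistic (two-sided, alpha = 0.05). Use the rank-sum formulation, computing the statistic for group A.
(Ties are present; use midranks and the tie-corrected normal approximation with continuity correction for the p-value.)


Step 1: Combine and sort all 12 observations; assign midranks.
sorted (value, group): (9,Y), (10,Y), (13,Y), (14,X), (16,X), (18,Y), (22,X), (24,X), (24,Y), (26,Y), (28,X), (28,Y)
ranks: 9->1, 10->2, 13->3, 14->4, 16->5, 18->6, 22->7, 24->8.5, 24->8.5, 26->10, 28->11.5, 28->11.5
Step 2: Rank sum for X: R1 = 4 + 5 + 7 + 8.5 + 11.5 = 36.
Step 3: U_X = R1 - n1(n1+1)/2 = 36 - 5*6/2 = 36 - 15 = 21.
       U_Y = n1*n2 - U_X = 35 - 21 = 14.
Step 4: Ties are present, so use the tie-corrected normal approximation (with continuity correction) for the p-value.
Step 5: p-value = 0.624905; compare to alpha = 0.05. fail to reject H0.

U_X = 21, p = 0.624905, fail to reject H0 at alpha = 0.05.


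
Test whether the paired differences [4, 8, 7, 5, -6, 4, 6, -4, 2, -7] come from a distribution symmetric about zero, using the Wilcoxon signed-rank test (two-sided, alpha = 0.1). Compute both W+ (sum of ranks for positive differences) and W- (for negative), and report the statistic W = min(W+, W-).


Step 1: Drop any zero differences (none here) and take |d_i|.
|d| = [4, 8, 7, 5, 6, 4, 6, 4, 2, 7]
Step 2: Midrank |d_i| (ties get averaged ranks).
ranks: |4|->3, |8|->10, |7|->8.5, |5|->5, |6|->6.5, |4|->3, |6|->6.5, |4|->3, |2|->1, |7|->8.5
Step 3: Attach original signs; sum ranks with positive sign and with negative sign.
W+ = 3 + 10 + 8.5 + 5 + 3 + 6.5 + 1 = 37
W- = 6.5 + 3 + 8.5 = 18
(Check: W+ + W- = 55 should equal n(n+1)/2 = 55.)
Step 4: Test statistic W = min(W+, W-) = 18.
Step 5: Ties in |d|, so use the tie-corrected normal approximation.
        E[W] = n(n+1)/4 = 10*11/4 = 27.5.
        Tie groups: |d|=4 (t=3), |d|=6 (t=2), |d|=7 (t=2); sum(t^3 - t) = 36.
        Var[W] = n(n+1)(2n+1)/24 - sum(t^3-t)/48 = 2310/24 - 36/48 = 95.5.
        z = (W - E[W]) / sqrt(Var[W]) = (18 - 27.5) / 9.7724 = -0.9721.
        Two-sided p = 2*Phi(z) = 0.330989.
Step 6: alpha = 0.1. fail to reject H0.

W+ = 37, W- = 18, W = min = 18, p = 0.330989, fail to reject H0.


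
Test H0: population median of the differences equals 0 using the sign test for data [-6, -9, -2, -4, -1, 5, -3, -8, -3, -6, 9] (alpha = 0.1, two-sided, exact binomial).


Step 1: Discard zero differences. Original n = 11; n_eff = number of nonzero differences = 11.
Nonzero differences (with sign): -6, -9, -2, -4, -1, +5, -3, -8, -3, -6, +9
Step 2: Count signs: positive = 2, negative = 9.
Step 3: Under H0: P(positive) = 0.5, so the number of positives S ~ Bin(11, 0.5).
Step 4: Two-sided exact p-value = sum of Bin(11,0.5) probabilities at or below the observed probability = 0.065430.
Step 5: alpha = 0.1. reject H0.

n_eff = 11, pos = 2, neg = 9, p = 0.065430, reject H0.


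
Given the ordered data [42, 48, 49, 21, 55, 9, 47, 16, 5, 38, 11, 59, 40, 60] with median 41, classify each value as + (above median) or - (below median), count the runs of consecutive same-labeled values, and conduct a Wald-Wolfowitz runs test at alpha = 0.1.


Step 1: Compute median = 41; label A = above, B = below.
Labels in order: AAABABABBBBABA  (n_A = 7, n_B = 7)
Step 2: Count runs R = 9.
Step 3: Under H0 (random ordering), E[R] = 2*n_A*n_B/(n_A+n_B) + 1 = 2*7*7/14 + 1 = 8.0000.
        Var[R] = 2*n_A*n_B*(2*n_A*n_B - n_A - n_B) / ((n_A+n_B)^2 * (n_A+n_B-1)) = 8232/2548 = 3.2308.
        SD[R] = 1.7974.
Step 4: Continuity-corrected z = (R - 0.5 - E[R]) / SD[R] = (9 - 0.5 - 8.0000) / 1.7974 = 0.2782.
Step 5: Two-sided p-value via normal approximation = 2*(1 - Phi(|z|)) = 0.780879.
Step 6: alpha = 0.1. fail to reject H0.

R = 9, z = 0.2782, p = 0.780879, fail to reject H0.


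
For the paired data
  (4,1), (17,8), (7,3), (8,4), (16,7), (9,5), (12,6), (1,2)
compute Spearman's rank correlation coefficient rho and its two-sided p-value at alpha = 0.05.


Step 1: Rank x and y separately (midranks; no ties here).
rank(x): 4->2, 17->8, 7->3, 8->4, 16->7, 9->5, 12->6, 1->1
rank(y): 1->1, 8->8, 3->3, 4->4, 7->7, 5->5, 6->6, 2->2
Step 2: d_i = R_x(i) - R_y(i); compute d_i^2.
  (2-1)^2=1, (8-8)^2=0, (3-3)^2=0, (4-4)^2=0, (7-7)^2=0, (5-5)^2=0, (6-6)^2=0, (1-2)^2=1
sum(d^2) = 2.
Step 3: rho = 1 - 6*2 / (8*(8^2 - 1)) = 1 - 12/504 = 0.976190.
Step 4: Under H0, t = rho * sqrt((n-2)/(1-rho^2)) = 11.0235 ~ t(6).
Step 5: Two-sided p-value from the t-distribution with 6 df = 0.000033.
Step 6: alpha = 0.05. reject H0.

rho = 0.9762, p = 0.000033, reject H0 at alpha = 0.05.


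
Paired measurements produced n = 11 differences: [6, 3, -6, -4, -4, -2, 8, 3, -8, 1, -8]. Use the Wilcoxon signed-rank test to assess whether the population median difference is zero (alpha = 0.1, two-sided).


Step 1: Drop any zero differences (none here) and take |d_i|.
|d| = [6, 3, 6, 4, 4, 2, 8, 3, 8, 1, 8]
Step 2: Midrank |d_i| (ties get averaged ranks).
ranks: |6|->7.5, |3|->3.5, |6|->7.5, |4|->5.5, |4|->5.5, |2|->2, |8|->10, |3|->3.5, |8|->10, |1|->1, |8|->10
Step 3: Attach original signs; sum ranks with positive sign and with negative sign.
W+ = 7.5 + 3.5 + 10 + 3.5 + 1 = 25.5
W- = 7.5 + 5.5 + 5.5 + 2 + 10 + 10 = 40.5
(Check: W+ + W- = 66 should equal n(n+1)/2 = 66.)
Step 4: Test statistic W = min(W+, W-) = 25.5.
Step 5: Ties in |d|, so use the tie-corrected normal approximation.
        E[W] = n(n+1)/4 = 11*12/4 = 33.
        Tie groups: |d|=3 (t=2), |d|=4 (t=2), |d|=6 (t=2), |d|=8 (t=3); sum(t^3 - t) = 42.
        Var[W] = n(n+1)(2n+1)/24 - sum(t^3-t)/48 = 3036/24 - 42/48 = 125.625.
        z = (W - E[W]) / sqrt(Var[W]) = (25.5 - 33) / 11.2083 = -0.6691.
        Two-sided p = 2*Phi(z) = 0.503400.
Step 6: alpha = 0.1. fail to reject H0.

W+ = 25.5, W- = 40.5, W = min = 25.5, p = 0.503400, fail to reject H0.


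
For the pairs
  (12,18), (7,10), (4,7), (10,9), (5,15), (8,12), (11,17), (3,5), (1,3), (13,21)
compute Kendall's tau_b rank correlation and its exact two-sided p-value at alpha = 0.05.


Step 1: Enumerate the 45 unordered pairs (i,j) with i<j and classify each by sign(x_j-x_i) * sign(y_j-y_i).
  (1,2):dx=-5,dy=-8->C; (1,3):dx=-8,dy=-11->C; (1,4):dx=-2,dy=-9->C; (1,5):dx=-7,dy=-3->C
  (1,6):dx=-4,dy=-6->C; (1,7):dx=-1,dy=-1->C; (1,8):dx=-9,dy=-13->C; (1,9):dx=-11,dy=-15->C
  (1,10):dx=+1,dy=+3->C; (2,3):dx=-3,dy=-3->C; (2,4):dx=+3,dy=-1->D; (2,5):dx=-2,dy=+5->D
  (2,6):dx=+1,dy=+2->C; (2,7):dx=+4,dy=+7->C; (2,8):dx=-4,dy=-5->C; (2,9):dx=-6,dy=-7->C
  (2,10):dx=+6,dy=+11->C; (3,4):dx=+6,dy=+2->C; (3,5):dx=+1,dy=+8->C; (3,6):dx=+4,dy=+5->C
  (3,7):dx=+7,dy=+10->C; (3,8):dx=-1,dy=-2->C; (3,9):dx=-3,dy=-4->C; (3,10):dx=+9,dy=+14->C
  (4,5):dx=-5,dy=+6->D; (4,6):dx=-2,dy=+3->D; (4,7):dx=+1,dy=+8->C; (4,8):dx=-7,dy=-4->C
  (4,9):dx=-9,dy=-6->C; (4,10):dx=+3,dy=+12->C; (5,6):dx=+3,dy=-3->D; (5,7):dx=+6,dy=+2->C
  (5,8):dx=-2,dy=-10->C; (5,9):dx=-4,dy=-12->C; (5,10):dx=+8,dy=+6->C; (6,7):dx=+3,dy=+5->C
  (6,8):dx=-5,dy=-7->C; (6,9):dx=-7,dy=-9->C; (6,10):dx=+5,dy=+9->C; (7,8):dx=-8,dy=-12->C
  (7,9):dx=-10,dy=-14->C; (7,10):dx=+2,dy=+4->C; (8,9):dx=-2,dy=-2->C; (8,10):dx=+10,dy=+16->C
  (9,10):dx=+12,dy=+18->C
Step 2: C = 40, D = 5, total pairs = 45.
Step 3: tau = (C - D)/(n(n-1)/2) = (40 - 5)/45 = 0.777778.
Step 4: Exact two-sided p-value (enumerate n! = 3628800 permutations of y under H0): p = 0.000946.
Step 5: alpha = 0.05. reject H0.

tau_b = 0.7778 (C=40, D=5), p = 0.000946, reject H0.


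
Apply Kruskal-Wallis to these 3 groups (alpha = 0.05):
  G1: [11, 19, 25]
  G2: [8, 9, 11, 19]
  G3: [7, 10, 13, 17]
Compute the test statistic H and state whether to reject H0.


Step 1: Combine all N = 11 observations and assign midranks.
sorted (value, group, rank): (7,G3,1), (8,G2,2), (9,G2,3), (10,G3,4), (11,G1,5.5), (11,G2,5.5), (13,G3,7), (17,G3,8), (19,G1,9.5), (19,G2,9.5), (25,G1,11)
Step 2: Sum ranks within each group.
R_1 = 26 (n_1 = 3)
R_2 = 20 (n_2 = 4)
R_3 = 20 (n_3 = 4)
Step 3: H = 12/(N(N+1)) * sum(R_i^2/n_i) - 3(N+1)
     = 12/(11*12) * (26^2/3 + 20^2/4 + 20^2/4) - 3*12
     = 0.090909 * 425.333 - 36
     = 2.666667.
Step 4: Ties present; correction factor C = 1 - 12/(11^3 - 11) = 0.990909. Corrected H = 2.666667 / 0.990909 = 2.691131.
Step 5: Under H0, H ~ chi^2(2); p-value = 0.260392.
Step 6: alpha = 0.05. fail to reject H0.

H = 2.6911, df = 2, p = 0.260392, fail to reject H0.


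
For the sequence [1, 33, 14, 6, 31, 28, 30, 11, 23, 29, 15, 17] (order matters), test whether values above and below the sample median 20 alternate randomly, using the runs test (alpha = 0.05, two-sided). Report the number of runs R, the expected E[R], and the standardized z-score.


Step 1: Compute median = 20; label A = above, B = below.
Labels in order: BABBAAABAABB  (n_A = 6, n_B = 6)
Step 2: Count runs R = 7.
Step 3: Under H0 (random ordering), E[R] = 2*n_A*n_B/(n_A+n_B) + 1 = 2*6*6/12 + 1 = 7.0000.
        Var[R] = 2*n_A*n_B*(2*n_A*n_B - n_A - n_B) / ((n_A+n_B)^2 * (n_A+n_B-1)) = 4320/1584 = 2.7273.
        SD[R] = 1.6514.
Step 4: R = E[R], so z = 0 with no continuity correction.
Step 5: Two-sided p-value via normal approximation = 2*(1 - Phi(|z|)) = 1.000000.
Step 6: alpha = 0.05. fail to reject H0.

R = 7, z = 0.0000, p = 1.000000, fail to reject H0.


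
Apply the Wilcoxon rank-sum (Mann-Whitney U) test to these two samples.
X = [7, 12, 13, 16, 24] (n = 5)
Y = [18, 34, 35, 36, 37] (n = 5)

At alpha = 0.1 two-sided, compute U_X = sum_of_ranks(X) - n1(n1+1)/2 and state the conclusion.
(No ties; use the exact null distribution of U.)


Step 1: Combine and sort all 10 observations; assign midranks.
sorted (value, group): (7,X), (12,X), (13,X), (16,X), (18,Y), (24,X), (34,Y), (35,Y), (36,Y), (37,Y)
ranks: 7->1, 12->2, 13->3, 16->4, 18->5, 24->6, 34->7, 35->8, 36->9, 37->10
Step 2: Rank sum for X: R1 = 1 + 2 + 3 + 4 + 6 = 16.
Step 3: U_X = R1 - n1(n1+1)/2 = 16 - 5*6/2 = 16 - 15 = 1.
       U_Y = n1*n2 - U_X = 25 - 1 = 24.
Step 4: No ties, so the exact null distribution of U (based on enumerating the C(10,5) = 252 equally likely rank assignments) gives the two-sided p-value.
Step 5: p-value = 0.015873; compare to alpha = 0.1. reject H0.

U_X = 1, p = 0.015873, reject H0 at alpha = 0.1.


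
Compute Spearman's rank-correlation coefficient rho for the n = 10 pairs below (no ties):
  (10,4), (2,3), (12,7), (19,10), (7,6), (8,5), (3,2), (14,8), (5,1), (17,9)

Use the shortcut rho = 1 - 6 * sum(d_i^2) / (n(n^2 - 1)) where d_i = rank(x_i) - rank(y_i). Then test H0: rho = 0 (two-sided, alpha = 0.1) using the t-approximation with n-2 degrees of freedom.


Step 1: Rank x and y separately (midranks; no ties here).
rank(x): 10->6, 2->1, 12->7, 19->10, 7->4, 8->5, 3->2, 14->8, 5->3, 17->9
rank(y): 4->4, 3->3, 7->7, 10->10, 6->6, 5->5, 2->2, 8->8, 1->1, 9->9
Step 2: d_i = R_x(i) - R_y(i); compute d_i^2.
  (6-4)^2=4, (1-3)^2=4, (7-7)^2=0, (10-10)^2=0, (4-6)^2=4, (5-5)^2=0, (2-2)^2=0, (8-8)^2=0, (3-1)^2=4, (9-9)^2=0
sum(d^2) = 16.
Step 3: rho = 1 - 6*16 / (10*(10^2 - 1)) = 1 - 96/990 = 0.903030.
Step 4: Under H0, t = rho * sqrt((n-2)/(1-rho^2)) = 5.9457 ~ t(8).
Step 5: Two-sided p-value from the t-distribution with 8 df = 0.000344.
Step 6: alpha = 0.1. reject H0.

rho = 0.9030, p = 0.000344, reject H0 at alpha = 0.1.


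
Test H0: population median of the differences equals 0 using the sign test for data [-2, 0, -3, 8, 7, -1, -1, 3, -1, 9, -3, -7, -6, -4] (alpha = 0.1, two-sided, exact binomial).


Step 1: Discard zero differences. Original n = 14; n_eff = number of nonzero differences = 13.
Nonzero differences (with sign): -2, -3, +8, +7, -1, -1, +3, -1, +9, -3, -7, -6, -4
Step 2: Count signs: positive = 4, negative = 9.
Step 3: Under H0: P(positive) = 0.5, so the number of positives S ~ Bin(13, 0.5).
Step 4: Two-sided exact p-value = sum of Bin(13,0.5) probabilities at or below the observed probability = 0.266846.
Step 5: alpha = 0.1. fail to reject H0.

n_eff = 13, pos = 4, neg = 9, p = 0.266846, fail to reject H0.


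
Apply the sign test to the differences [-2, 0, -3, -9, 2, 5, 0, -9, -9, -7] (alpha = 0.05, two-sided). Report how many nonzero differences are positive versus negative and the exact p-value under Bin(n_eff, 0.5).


Step 1: Discard zero differences. Original n = 10; n_eff = number of nonzero differences = 8.
Nonzero differences (with sign): -2, -3, -9, +2, +5, -9, -9, -7
Step 2: Count signs: positive = 2, negative = 6.
Step 3: Under H0: P(positive) = 0.5, so the number of positives S ~ Bin(8, 0.5).
Step 4: Two-sided exact p-value = sum of Bin(8,0.5) probabilities at or below the observed probability = 0.289062.
Step 5: alpha = 0.05. fail to reject H0.

n_eff = 8, pos = 2, neg = 6, p = 0.289062, fail to reject H0.


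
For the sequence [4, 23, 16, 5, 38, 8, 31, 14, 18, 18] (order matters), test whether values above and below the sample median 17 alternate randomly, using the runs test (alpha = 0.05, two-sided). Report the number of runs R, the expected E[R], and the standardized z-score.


Step 1: Compute median = 17; label A = above, B = below.
Labels in order: BABBABABAA  (n_A = 5, n_B = 5)
Step 2: Count runs R = 8.
Step 3: Under H0 (random ordering), E[R] = 2*n_A*n_B/(n_A+n_B) + 1 = 2*5*5/10 + 1 = 6.0000.
        Var[R] = 2*n_A*n_B*(2*n_A*n_B - n_A - n_B) / ((n_A+n_B)^2 * (n_A+n_B-1)) = 2000/900 = 2.2222.
        SD[R] = 1.4907.
Step 4: Continuity-corrected z = (R - 0.5 - E[R]) / SD[R] = (8 - 0.5 - 6.0000) / 1.4907 = 1.0062.
Step 5: Two-sided p-value via normal approximation = 2*(1 - Phi(|z|)) = 0.314305.
Step 6: alpha = 0.05. fail to reject H0.

R = 8, z = 1.0062, p = 0.314305, fail to reject H0.


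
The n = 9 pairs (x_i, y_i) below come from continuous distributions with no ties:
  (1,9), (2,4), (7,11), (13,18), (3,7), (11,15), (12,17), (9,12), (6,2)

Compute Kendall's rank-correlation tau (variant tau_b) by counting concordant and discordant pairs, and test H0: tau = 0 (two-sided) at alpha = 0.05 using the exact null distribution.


Step 1: Enumerate the 36 unordered pairs (i,j) with i<j and classify each by sign(x_j-x_i) * sign(y_j-y_i).
  (1,2):dx=+1,dy=-5->D; (1,3):dx=+6,dy=+2->C; (1,4):dx=+12,dy=+9->C; (1,5):dx=+2,dy=-2->D
  (1,6):dx=+10,dy=+6->C; (1,7):dx=+11,dy=+8->C; (1,8):dx=+8,dy=+3->C; (1,9):dx=+5,dy=-7->D
  (2,3):dx=+5,dy=+7->C; (2,4):dx=+11,dy=+14->C; (2,5):dx=+1,dy=+3->C; (2,6):dx=+9,dy=+11->C
  (2,7):dx=+10,dy=+13->C; (2,8):dx=+7,dy=+8->C; (2,9):dx=+4,dy=-2->D; (3,4):dx=+6,dy=+7->C
  (3,5):dx=-4,dy=-4->C; (3,6):dx=+4,dy=+4->C; (3,7):dx=+5,dy=+6->C; (3,8):dx=+2,dy=+1->C
  (3,9):dx=-1,dy=-9->C; (4,5):dx=-10,dy=-11->C; (4,6):dx=-2,dy=-3->C; (4,7):dx=-1,dy=-1->C
  (4,8):dx=-4,dy=-6->C; (4,9):dx=-7,dy=-16->C; (5,6):dx=+8,dy=+8->C; (5,7):dx=+9,dy=+10->C
  (5,8):dx=+6,dy=+5->C; (5,9):dx=+3,dy=-5->D; (6,7):dx=+1,dy=+2->C; (6,8):dx=-2,dy=-3->C
  (6,9):dx=-5,dy=-13->C; (7,8):dx=-3,dy=-5->C; (7,9):dx=-6,dy=-15->C; (8,9):dx=-3,dy=-10->C
Step 2: C = 31, D = 5, total pairs = 36.
Step 3: tau = (C - D)/(n(n-1)/2) = (31 - 5)/36 = 0.722222.
Step 4: Exact two-sided p-value (enumerate n! = 362880 permutations of y under H0): p = 0.005886.
Step 5: alpha = 0.05. reject H0.

tau_b = 0.7222 (C=31, D=5), p = 0.005886, reject H0.


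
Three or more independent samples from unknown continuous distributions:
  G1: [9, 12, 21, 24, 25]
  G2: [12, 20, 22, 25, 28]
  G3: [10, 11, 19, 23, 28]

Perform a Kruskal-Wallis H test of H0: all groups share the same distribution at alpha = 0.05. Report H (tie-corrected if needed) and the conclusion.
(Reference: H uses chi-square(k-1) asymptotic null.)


Step 1: Combine all N = 15 observations and assign midranks.
sorted (value, group, rank): (9,G1,1), (10,G3,2), (11,G3,3), (12,G1,4.5), (12,G2,4.5), (19,G3,6), (20,G2,7), (21,G1,8), (22,G2,9), (23,G3,10), (24,G1,11), (25,G1,12.5), (25,G2,12.5), (28,G2,14.5), (28,G3,14.5)
Step 2: Sum ranks within each group.
R_1 = 37 (n_1 = 5)
R_2 = 47.5 (n_2 = 5)
R_3 = 35.5 (n_3 = 5)
Step 3: H = 12/(N(N+1)) * sum(R_i^2/n_i) - 3(N+1)
     = 12/(15*16) * (37^2/5 + 47.5^2/5 + 35.5^2/5) - 3*16
     = 0.050000 * 977.1 - 48
     = 0.855000.
Step 4: Ties present; correction factor C = 1 - 18/(15^3 - 15) = 0.994643. Corrected H = 0.855000 / 0.994643 = 0.859605.
Step 5: Under H0, H ~ chi^2(2); p-value = 0.650638.
Step 6: alpha = 0.05. fail to reject H0.

H = 0.8596, df = 2, p = 0.650638, fail to reject H0.


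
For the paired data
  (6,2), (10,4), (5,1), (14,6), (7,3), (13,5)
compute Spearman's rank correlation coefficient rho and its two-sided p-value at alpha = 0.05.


Step 1: Rank x and y separately (midranks; no ties here).
rank(x): 6->2, 10->4, 5->1, 14->6, 7->3, 13->5
rank(y): 2->2, 4->4, 1->1, 6->6, 3->3, 5->5
Step 2: d_i = R_x(i) - R_y(i); compute d_i^2.
  (2-2)^2=0, (4-4)^2=0, (1-1)^2=0, (6-6)^2=0, (3-3)^2=0, (5-5)^2=0
sum(d^2) = 0.
Step 3: rho = 1 - 6*0 / (6*(6^2 - 1)) = 1 - 0/210 = 1.000000.
Step 5: Two-sided p-value from the t-distribution with 4 df = 0.000000.
Step 6: alpha = 0.05. reject H0.

rho = 1.0000, p = 0.000000, reject H0 at alpha = 0.05.


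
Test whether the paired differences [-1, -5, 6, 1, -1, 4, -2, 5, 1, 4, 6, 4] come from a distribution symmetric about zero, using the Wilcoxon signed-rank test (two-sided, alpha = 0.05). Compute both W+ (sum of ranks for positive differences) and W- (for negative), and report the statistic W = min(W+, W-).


Step 1: Drop any zero differences (none here) and take |d_i|.
|d| = [1, 5, 6, 1, 1, 4, 2, 5, 1, 4, 6, 4]
Step 2: Midrank |d_i| (ties get averaged ranks).
ranks: |1|->2.5, |5|->9.5, |6|->11.5, |1|->2.5, |1|->2.5, |4|->7, |2|->5, |5|->9.5, |1|->2.5, |4|->7, |6|->11.5, |4|->7
Step 3: Attach original signs; sum ranks with positive sign and with negative sign.
W+ = 11.5 + 2.5 + 7 + 9.5 + 2.5 + 7 + 11.5 + 7 = 58.5
W- = 2.5 + 9.5 + 2.5 + 5 = 19.5
(Check: W+ + W- = 78 should equal n(n+1)/2 = 78.)
Step 4: Test statistic W = min(W+, W-) = 19.5.
Step 5: Ties in |d|, so use the tie-corrected normal approximation.
        E[W] = n(n+1)/4 = 12*13/4 = 39.
        Tie groups: |d|=1 (t=4), |d|=4 (t=3), |d|=5 (t=2), |d|=6 (t=2); sum(t^3 - t) = 96.
        Var[W] = n(n+1)(2n+1)/24 - sum(t^3-t)/48 = 3900/24 - 96/48 = 160.5.
        z = (W - E[W]) / sqrt(Var[W]) = (19.5 - 39) / 12.6689 = -1.5392.
        Two-sided p = 2*Phi(z) = 0.123754.
Step 6: alpha = 0.05. fail to reject H0.

W+ = 58.5, W- = 19.5, W = min = 19.5, p = 0.123754, fail to reject H0.


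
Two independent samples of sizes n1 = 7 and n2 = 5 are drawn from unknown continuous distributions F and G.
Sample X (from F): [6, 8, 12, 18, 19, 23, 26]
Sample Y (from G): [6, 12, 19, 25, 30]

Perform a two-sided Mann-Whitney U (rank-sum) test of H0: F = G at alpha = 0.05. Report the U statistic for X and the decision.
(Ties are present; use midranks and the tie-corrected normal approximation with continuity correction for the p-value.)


Step 1: Combine and sort all 12 observations; assign midranks.
sorted (value, group): (6,X), (6,Y), (8,X), (12,X), (12,Y), (18,X), (19,X), (19,Y), (23,X), (25,Y), (26,X), (30,Y)
ranks: 6->1.5, 6->1.5, 8->3, 12->4.5, 12->4.5, 18->6, 19->7.5, 19->7.5, 23->9, 25->10, 26->11, 30->12
Step 2: Rank sum for X: R1 = 1.5 + 3 + 4.5 + 6 + 7.5 + 9 + 11 = 42.5.
Step 3: U_X = R1 - n1(n1+1)/2 = 42.5 - 7*8/2 = 42.5 - 28 = 14.5.
       U_Y = n1*n2 - U_X = 35 - 14.5 = 20.5.
Step 4: Ties are present, so use the tie-corrected normal approximation (with continuity correction) for the p-value.
Step 5: p-value = 0.683167; compare to alpha = 0.05. fail to reject H0.

U_X = 14.5, p = 0.683167, fail to reject H0 at alpha = 0.05.


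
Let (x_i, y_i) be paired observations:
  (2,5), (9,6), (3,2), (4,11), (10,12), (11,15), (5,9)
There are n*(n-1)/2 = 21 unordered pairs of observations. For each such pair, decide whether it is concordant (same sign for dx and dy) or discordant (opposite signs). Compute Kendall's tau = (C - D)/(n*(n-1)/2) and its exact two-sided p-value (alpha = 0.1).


Step 1: Enumerate the 21 unordered pairs (i,j) with i<j and classify each by sign(x_j-x_i) * sign(y_j-y_i).
  (1,2):dx=+7,dy=+1->C; (1,3):dx=+1,dy=-3->D; (1,4):dx=+2,dy=+6->C; (1,5):dx=+8,dy=+7->C
  (1,6):dx=+9,dy=+10->C; (1,7):dx=+3,dy=+4->C; (2,3):dx=-6,dy=-4->C; (2,4):dx=-5,dy=+5->D
  (2,5):dx=+1,dy=+6->C; (2,6):dx=+2,dy=+9->C; (2,7):dx=-4,dy=+3->D; (3,4):dx=+1,dy=+9->C
  (3,5):dx=+7,dy=+10->C; (3,6):dx=+8,dy=+13->C; (3,7):dx=+2,dy=+7->C; (4,5):dx=+6,dy=+1->C
  (4,6):dx=+7,dy=+4->C; (4,7):dx=+1,dy=-2->D; (5,6):dx=+1,dy=+3->C; (5,7):dx=-5,dy=-3->C
  (6,7):dx=-6,dy=-6->C
Step 2: C = 17, D = 4, total pairs = 21.
Step 3: tau = (C - D)/(n(n-1)/2) = (17 - 4)/21 = 0.619048.
Step 4: Exact two-sided p-value (enumerate n! = 5040 permutations of y under H0): p = 0.069048.
Step 5: alpha = 0.1. reject H0.

tau_b = 0.6190 (C=17, D=4), p = 0.069048, reject H0.


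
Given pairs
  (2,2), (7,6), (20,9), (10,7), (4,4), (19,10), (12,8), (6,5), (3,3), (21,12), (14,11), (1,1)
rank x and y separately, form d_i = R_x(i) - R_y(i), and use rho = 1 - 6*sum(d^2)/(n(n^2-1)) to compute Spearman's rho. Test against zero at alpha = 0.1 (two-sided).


Step 1: Rank x and y separately (midranks; no ties here).
rank(x): 2->2, 7->6, 20->11, 10->7, 4->4, 19->10, 12->8, 6->5, 3->3, 21->12, 14->9, 1->1
rank(y): 2->2, 6->6, 9->9, 7->7, 4->4, 10->10, 8->8, 5->5, 3->3, 12->12, 11->11, 1->1
Step 2: d_i = R_x(i) - R_y(i); compute d_i^2.
  (2-2)^2=0, (6-6)^2=0, (11-9)^2=4, (7-7)^2=0, (4-4)^2=0, (10-10)^2=0, (8-8)^2=0, (5-5)^2=0, (3-3)^2=0, (12-12)^2=0, (9-11)^2=4, (1-1)^2=0
sum(d^2) = 8.
Step 3: rho = 1 - 6*8 / (12*(12^2 - 1)) = 1 - 48/1716 = 0.972028.
Step 4: Under H0, t = rho * sqrt((n-2)/(1-rho^2)) = 13.0876 ~ t(10).
Step 5: Two-sided p-value from the t-distribution with 10 df = 0.000000.
Step 6: alpha = 0.1. reject H0.

rho = 0.9720, p = 0.000000, reject H0 at alpha = 0.1.


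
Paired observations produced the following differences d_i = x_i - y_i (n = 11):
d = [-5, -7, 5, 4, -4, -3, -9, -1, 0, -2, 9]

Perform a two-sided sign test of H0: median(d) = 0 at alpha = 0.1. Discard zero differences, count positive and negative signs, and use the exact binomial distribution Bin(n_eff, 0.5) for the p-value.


Step 1: Discard zero differences. Original n = 11; n_eff = number of nonzero differences = 10.
Nonzero differences (with sign): -5, -7, +5, +4, -4, -3, -9, -1, -2, +9
Step 2: Count signs: positive = 3, negative = 7.
Step 3: Under H0: P(positive) = 0.5, so the number of positives S ~ Bin(10, 0.5).
Step 4: Two-sided exact p-value = sum of Bin(10,0.5) probabilities at or below the observed probability = 0.343750.
Step 5: alpha = 0.1. fail to reject H0.

n_eff = 10, pos = 3, neg = 7, p = 0.343750, fail to reject H0.


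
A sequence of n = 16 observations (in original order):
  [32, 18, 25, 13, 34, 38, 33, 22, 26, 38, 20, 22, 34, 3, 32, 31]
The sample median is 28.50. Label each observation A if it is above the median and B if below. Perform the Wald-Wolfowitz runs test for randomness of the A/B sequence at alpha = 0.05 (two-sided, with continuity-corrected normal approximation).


Step 1: Compute median = 28.50; label A = above, B = below.
Labels in order: ABBBAAABBABBABAA  (n_A = 8, n_B = 8)
Step 2: Count runs R = 9.
Step 3: Under H0 (random ordering), E[R] = 2*n_A*n_B/(n_A+n_B) + 1 = 2*8*8/16 + 1 = 9.0000.
        Var[R] = 2*n_A*n_B*(2*n_A*n_B - n_A - n_B) / ((n_A+n_B)^2 * (n_A+n_B-1)) = 14336/3840 = 3.7333.
        SD[R] = 1.9322.
Step 4: R = E[R], so z = 0 with no continuity correction.
Step 5: Two-sided p-value via normal approximation = 2*(1 - Phi(|z|)) = 1.000000.
Step 6: alpha = 0.05. fail to reject H0.

R = 9, z = 0.0000, p = 1.000000, fail to reject H0.


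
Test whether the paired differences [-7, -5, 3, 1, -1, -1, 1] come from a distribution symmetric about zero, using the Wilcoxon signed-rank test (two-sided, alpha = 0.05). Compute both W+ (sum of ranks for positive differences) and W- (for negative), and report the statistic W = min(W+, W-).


Step 1: Drop any zero differences (none here) and take |d_i|.
|d| = [7, 5, 3, 1, 1, 1, 1]
Step 2: Midrank |d_i| (ties get averaged ranks).
ranks: |7|->7, |5|->6, |3|->5, |1|->2.5, |1|->2.5, |1|->2.5, |1|->2.5
Step 3: Attach original signs; sum ranks with positive sign and with negative sign.
W+ = 5 + 2.5 + 2.5 = 10
W- = 7 + 6 + 2.5 + 2.5 = 18
(Check: W+ + W- = 28 should equal n(n+1)/2 = 28.)
Step 4: Test statistic W = min(W+, W-) = 10.
Step 5: Ties in |d|, so use the tie-corrected normal approximation.
        E[W] = n(n+1)/4 = 7*8/4 = 14.
        Tie groups: |d|=1 (t=4); sum(t^3 - t) = 60.
        Var[W] = n(n+1)(2n+1)/24 - sum(t^3-t)/48 = 840/24 - 60/48 = 33.75.
        z = (W - E[W]) / sqrt(Var[W]) = (10 - 14) / 5.8095 = -0.6885.
        Two-sided p = 2*Phi(z) = 0.491119.
Step 6: alpha = 0.05. fail to reject H0.

W+ = 10, W- = 18, W = min = 10, p = 0.491119, fail to reject H0.


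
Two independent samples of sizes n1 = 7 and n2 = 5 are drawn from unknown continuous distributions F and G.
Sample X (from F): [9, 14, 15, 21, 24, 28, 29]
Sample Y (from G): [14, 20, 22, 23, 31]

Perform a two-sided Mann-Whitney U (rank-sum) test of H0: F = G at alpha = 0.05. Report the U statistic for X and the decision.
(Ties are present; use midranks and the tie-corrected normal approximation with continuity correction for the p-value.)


Step 1: Combine and sort all 12 observations; assign midranks.
sorted (value, group): (9,X), (14,X), (14,Y), (15,X), (20,Y), (21,X), (22,Y), (23,Y), (24,X), (28,X), (29,X), (31,Y)
ranks: 9->1, 14->2.5, 14->2.5, 15->4, 20->5, 21->6, 22->7, 23->8, 24->9, 28->10, 29->11, 31->12
Step 2: Rank sum for X: R1 = 1 + 2.5 + 4 + 6 + 9 + 10 + 11 = 43.5.
Step 3: U_X = R1 - n1(n1+1)/2 = 43.5 - 7*8/2 = 43.5 - 28 = 15.5.
       U_Y = n1*n2 - U_X = 35 - 15.5 = 19.5.
Step 4: Ties are present, so use the tie-corrected normal approximation (with continuity correction) for the p-value.
Step 5: p-value = 0.807210; compare to alpha = 0.05. fail to reject H0.

U_X = 15.5, p = 0.807210, fail to reject H0 at alpha = 0.05.


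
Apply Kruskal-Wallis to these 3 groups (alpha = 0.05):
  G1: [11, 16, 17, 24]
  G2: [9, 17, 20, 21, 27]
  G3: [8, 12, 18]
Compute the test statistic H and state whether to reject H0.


Step 1: Combine all N = 12 observations and assign midranks.
sorted (value, group, rank): (8,G3,1), (9,G2,2), (11,G1,3), (12,G3,4), (16,G1,5), (17,G1,6.5), (17,G2,6.5), (18,G3,8), (20,G2,9), (21,G2,10), (24,G1,11), (27,G2,12)
Step 2: Sum ranks within each group.
R_1 = 25.5 (n_1 = 4)
R_2 = 39.5 (n_2 = 5)
R_3 = 13 (n_3 = 3)
Step 3: H = 12/(N(N+1)) * sum(R_i^2/n_i) - 3(N+1)
     = 12/(12*13) * (25.5^2/4 + 39.5^2/5 + 13^2/3) - 3*13
     = 0.076923 * 530.946 - 39
     = 1.841987.
Step 4: Ties present; correction factor C = 1 - 6/(12^3 - 12) = 0.996503. Corrected H = 1.841987 / 0.996503 = 1.848450.
Step 5: Under H0, H ~ chi^2(2); p-value = 0.396839.
Step 6: alpha = 0.05. fail to reject H0.

H = 1.8485, df = 2, p = 0.396839, fail to reject H0.


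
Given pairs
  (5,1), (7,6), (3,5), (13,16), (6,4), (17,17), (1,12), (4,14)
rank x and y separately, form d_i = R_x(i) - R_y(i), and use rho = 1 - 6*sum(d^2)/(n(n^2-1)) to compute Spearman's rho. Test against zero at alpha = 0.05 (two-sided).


Step 1: Rank x and y separately (midranks; no ties here).
rank(x): 5->4, 7->6, 3->2, 13->7, 6->5, 17->8, 1->1, 4->3
rank(y): 1->1, 6->4, 5->3, 16->7, 4->2, 17->8, 12->5, 14->6
Step 2: d_i = R_x(i) - R_y(i); compute d_i^2.
  (4-1)^2=9, (6-4)^2=4, (2-3)^2=1, (7-7)^2=0, (5-2)^2=9, (8-8)^2=0, (1-5)^2=16, (3-6)^2=9
sum(d^2) = 48.
Step 3: rho = 1 - 6*48 / (8*(8^2 - 1)) = 1 - 288/504 = 0.428571.
Step 4: Under H0, t = rho * sqrt((n-2)/(1-rho^2)) = 1.1619 ~ t(6).
Step 5: Two-sided p-value from the t-distribution with 6 df = 0.289403.
Step 6: alpha = 0.05. fail to reject H0.

rho = 0.4286, p = 0.289403, fail to reject H0 at alpha = 0.05.
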